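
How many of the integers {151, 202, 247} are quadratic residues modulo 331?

(151/331) = -1 → non-residue.
(202/331) = +1 → QR.
(247/331) = -1 → non-residue.
Total quadratic residues among the 3: 1.

1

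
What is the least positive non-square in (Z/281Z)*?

3

(2/281) = +1, so 2 is a residue.
(3/281) = −1, so 3 is the smallest positive non-residue mod 281.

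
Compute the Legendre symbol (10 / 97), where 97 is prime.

Euler's criterion: (10/97) ≡ 10^48 (mod 97).
10^2 ≡ 3 (mod 97)
10^4 ≡ 9 (mod 97)
10^8 ≡ 81 (mod 97)
10^16 ≡ 62 (mod 97)
10^32 ≡ 61 (mod 97)
10^48 = 10^(32+16) ≡ 96 (mod 97).
Result is 96 ≡ −1, so (10/97) = −1.

-1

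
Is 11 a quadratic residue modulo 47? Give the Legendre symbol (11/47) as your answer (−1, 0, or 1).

-1

Reciprocity: 11 ≡ 3 and 47 ≡ 3 (mod 4), so (11/47) = −(47/11).
Reduce top mod 11: now compute (3/11).
Reciprocity: 3 ≡ 3 and 11 ≡ 3 (mod 4), so (3/11) = −(11/3).
Reduce top mod 3: now compute (2/3).
Pull out 2: since 3 ≡ 3 (mod 8), (2/3) = -1.
Reached (1/3) = 1. Collecting the sign flips along the way, the symbol is -1.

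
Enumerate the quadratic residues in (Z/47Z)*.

1, 2, 3, 4, 6, 7, 8, 9, 12, 14, 16, 17, 18, 21, 24, 25, 27, 28, 32, 34, 36, 37, 42

Square k = 1,…,23 (k and 47−k give the same square):
1²=1, 2²=4, 3²=9, 4²=16, 5²=25, 6²=36, 7²≡2, 8²≡17, 9²≡34, 10²≡6, 11²≡27, 12²≡3, 13²≡28, 14²≡8, 15²≡37, 16²≡21, 17²≡7, 18²≡42, 19²≡32, 20²≡24, 21²≡18, 22²≡14, 23²≡12 (mod 47).
So the quadratic residues mod 47 are {1, 2, 3, 4, 6, 7, 8, 9, 12, 14, 16, 17, 18, 21, 24, 25, 27, 28, 32, 34, 36, 37, 42}.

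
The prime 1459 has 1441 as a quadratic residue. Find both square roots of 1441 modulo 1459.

Since 1459 ≡ 3 (mod 4), a square root of 1441 is 1441^((1459+1)/4) = 1441^365 mod 1459.
Repeated squaring: 1441^2≡324, 1441^4≡1387, 1441^8≡807, 1441^16≡535, 1441^32≡261, 1441^64≡1007, 1441^128≡44, 1441^256≡477 (mod 1459).
1441^365 = 1441^(256+64+32+8+4+1) ≡ 1297 (mod 1459).
Check: 1297² = 1682209 ≡ 1441 (mod 1459). The two roots are 162 and 1297.

162, 1297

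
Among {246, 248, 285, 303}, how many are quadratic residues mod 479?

(246/479) = -1 → non-residue.
(248/479) = -1 → non-residue.
(285/479) = -1 → non-residue.
(303/479) = -1 → non-residue.
Total quadratic residues among the 4: 0.

0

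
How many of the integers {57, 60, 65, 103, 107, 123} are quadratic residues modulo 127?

(57/127) = -1 → non-residue.
(60/127) = +1 → QR.
(65/127) = -1 → non-residue.
(103/127) = +1 → QR.
(107/127) = +1 → QR.
(123/127) = -1 → non-residue.
Total quadratic residues among the 6: 3.

3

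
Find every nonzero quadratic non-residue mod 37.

Square k = 1,…,18 (k and 37−k give the same square):
1²=1, 2²=4, 3²=9, 4²=16, 5²=25, 6²=36, 7²≡12, 8²≡27, 9²≡7, 10²≡26, 11²≡10, 12²≡33, 13²≡21, 14²≡11, 15²≡3, 16²≡34, 17²≡30, 18²≡28 (mod 37).
The residues are {1, 3, 4, 7, 9, 10, 11, 12, 16, 21, 25, 26, 27, 28, 30, 33, 34, 36}; the non-residues are the remaining 18 nonzero classes.

2, 5, 6, 8, 13, 14, 15, 17, 18, 19, 20, 22, 23, 24, 29, 31, 32, 35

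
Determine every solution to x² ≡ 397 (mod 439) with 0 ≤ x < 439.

Since 439 ≡ 3 (mod 4), a square root of 397 is 397^((439+1)/4) = 397^110 mod 439.
Repeated squaring: 397^2≡8, 397^4≡64, 397^8≡145, 397^16≡392, 397^32≡14, 397^64≡196 (mod 439).
397^110 = 397^(64+32+8+4+2) ≡ 122 (mod 439).
Check: 122² = 14884 ≡ 397 (mod 439). The two roots are 122 and 317.

122, 317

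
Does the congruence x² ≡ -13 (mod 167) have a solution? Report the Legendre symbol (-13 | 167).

1

First reduce: -13 ≡ 154 (mod 167).
Pull out 2: since 167 ≡ 7 (mod 8), (2/167) = +1.
Reciprocity: 77 ≡ 1 and 167 ≡ 3 (mod 4), so (77/167) = +(167/77).
Reduce top mod 77: now compute (13/77).
Reciprocity: 13 ≡ 1 and 77 ≡ 1 (mod 4), so (13/77) = +(77/13).
Reduce top mod 13: now compute (12/13).
Pull out 2^2: since 13 ≡ 5 (mod 8), (2/13) = -1, so (2/13)^2 = +1.
Reciprocity: 3 ≡ 3 and 13 ≡ 1 (mod 4), so (3/13) = +(13/3).
Reduce top mod 3: now compute (1/3).
Reached (1/3) = 1. Collecting the sign flips along the way, the symbol is +1.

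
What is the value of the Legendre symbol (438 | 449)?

Pull out 2: since 449 ≡ 1 (mod 8), (2/449) = +1.
Reciprocity: 219 ≡ 3 and 449 ≡ 1 (mod 4), so (219/449) = +(449/219).
Reduce top mod 219: now compute (11/219).
Reciprocity: 11 ≡ 3 and 219 ≡ 3 (mod 4), so (11/219) = −(219/11).
Reduce top mod 11: now compute (10/11).
Pull out 2: since 11 ≡ 3 (mod 8), (2/11) = -1.
Reciprocity: 5 ≡ 1 and 11 ≡ 3 (mod 4), so (5/11) = +(11/5).
Reduce top mod 5: now compute (1/5).
Reached (1/5) = 1. Collecting the sign flips along the way, the symbol is +1.

1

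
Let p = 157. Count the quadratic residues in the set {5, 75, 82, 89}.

3

(5/157) = -1 → non-residue.
(75/157) = +1 → QR.
(82/157) = +1 → QR.
(89/157) = +1 → QR.
Total quadratic residues among the 4: 3.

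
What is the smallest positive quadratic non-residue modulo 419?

2

(2/419) = −1, so 2 is the smallest positive non-residue mod 419.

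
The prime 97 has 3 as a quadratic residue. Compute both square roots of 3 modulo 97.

10, 87

97 ≡ 1 (mod 4), so we find a root by search.
Trying successive values, 10² = 100 ≡ 3 (mod 97). The other root is 97 − 10 = 87.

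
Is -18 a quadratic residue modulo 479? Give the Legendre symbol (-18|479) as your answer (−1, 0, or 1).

-1

Euler's criterion: (-18/479) ≡ 461^239 (mod 479).
461^2 ≡ 324 (mod 479)
461^4 ≡ 75 (mod 479)
461^8 ≡ 356 (mod 479)
461^16 ≡ 280 (mod 479)
461^32 ≡ 323 (mod 479)
461^64 ≡ 386 (mod 479)
461^128 ≡ 27 (mod 479)
461^239 = 461^(128+64+32+8+4+2+1) ≡ 478 (mod 479).
Result is 478 ≡ −1, so (-18/479) = −1.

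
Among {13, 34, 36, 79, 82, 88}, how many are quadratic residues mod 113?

4

(13/113) = +1 → QR.
(34/113) = -1 → non-residue.
(36/113) = +1 → QR.
(79/113) = -1 → non-residue.
(82/113) = +1 → QR.
(88/113) = +1 → QR.
Total quadratic residues among the 6: 4.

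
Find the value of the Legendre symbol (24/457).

Euler's criterion: (24/457) ≡ 24^228 (mod 457).
24^2 ≡ 119 (mod 457)
24^4 ≡ 451 (mod 457)
24^8 ≡ 36 (mod 457)
24^16 ≡ 382 (mod 457)
24^32 ≡ 141 (mod 457)
24^64 ≡ 230 (mod 457)
24^128 ≡ 345 (mod 457)
24^228 = 24^(128+64+32+4) ≡ 1 (mod 457).
Result is 1, so (24/457) = 1.

1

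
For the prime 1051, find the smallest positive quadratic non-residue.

(2/1051) = −1, so 2 is the smallest positive non-residue mod 1051.

2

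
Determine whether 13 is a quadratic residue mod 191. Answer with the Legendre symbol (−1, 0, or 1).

Reciprocity: 13 ≡ 1 and 191 ≡ 3 (mod 4), so (13/191) = +(191/13).
Reduce top mod 13: now compute (9/13).
Reciprocity: 9 ≡ 1 and 13 ≡ 1 (mod 4), so (9/13) = +(13/9).
Reduce top mod 9: now compute (4/9).
Pull out 2^2: since 9 ≡ 1 (mod 8), (2/9) = +1, so (2/9)^2 = +1.
Reached (1/9) = 1. Collecting the sign flips along the way, the symbol is +1.

1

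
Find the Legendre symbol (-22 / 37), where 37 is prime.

First reduce: -22 ≡ 15 (mod 37).
Reciprocity: 15 ≡ 3 and 37 ≡ 1 (mod 4), so (15/37) = +(37/15).
Reduce top mod 15: now compute (7/15).
Reciprocity: 7 ≡ 3 and 15 ≡ 3 (mod 4), so (7/15) = −(15/7).
Reduce top mod 7: now compute (1/7).
Reached (1/7) = 1. Collecting the sign flips along the way, the symbol is -1.

-1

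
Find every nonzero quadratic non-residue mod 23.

Square k = 1,…,11 (k and 23−k give the same square):
1²=1, 2²=4, 3²=9, 4²=16, 5²≡2, 6²≡13, 7²≡3, 8²≡18, 9²≡12, 10²≡8, 11²≡6 (mod 23).
The residues are {1, 2, 3, 4, 6, 8, 9, 12, 13, 16, 18}; the non-residues are the remaining 11 nonzero classes.

5,7,10,11,14,15,17,19,20,21,22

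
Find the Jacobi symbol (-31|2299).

1

First reduce: -31 ≡ 2268 (mod 2299).
Pull out 2^2: since 2299 ≡ 3 (mod 8), (2/2299) = -1, so (2/2299)^2 = +1.
Reciprocity: 567 ≡ 3 and 2299 ≡ 3 (mod 4), so (567/2299) = −(2299/567).
Reduce top mod 567: now compute (31/567).
Reciprocity: 31 ≡ 3 and 567 ≡ 3 (mod 4), so (31/567) = −(567/31).
Reduce top mod 31: now compute (9/31).
Reciprocity: 9 ≡ 1 and 31 ≡ 3 (mod 4), so (9/31) = +(31/9).
Reduce top mod 9: now compute (4/9).
Pull out 2^2: since 9 ≡ 1 (mod 8), (2/9) = +1, so (2/9)^2 = +1.
Reached (1/9) = 1. Collecting the sign flips along the way, the symbol is +1.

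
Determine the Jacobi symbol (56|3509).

Pull out 2^3: since 3509 ≡ 5 (mod 8), (2/3509) = -1, so (2/3509)^3 = -1.
Reciprocity: 7 ≡ 3 and 3509 ≡ 1 (mod 4), so (7/3509) = +(3509/7).
Reduce top mod 7: now compute (2/7).
Pull out 2: since 7 ≡ 7 (mod 8), (2/7) = +1.
Reached (1/7) = 1. Collecting the sign flips along the way, the symbol is -1.

-1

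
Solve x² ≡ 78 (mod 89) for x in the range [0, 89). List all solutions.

16, 73

89 ≡ 1 (mod 4), so we find a root by search.
Trying successive values, 16² = 256 ≡ 78 (mod 89). The other root is 89 − 16 = 73.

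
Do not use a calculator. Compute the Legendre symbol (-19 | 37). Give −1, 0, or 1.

Euler's criterion: (-19/37) ≡ 18^18 (mod 37).
18^2 ≡ 28 (mod 37)
18^4 ≡ 7 (mod 37)
18^8 ≡ 12 (mod 37)
18^16 ≡ 33 (mod 37)
18^18 = 18^(16+2) ≡ 36 (mod 37).
Result is 36 ≡ −1, so (-19/37) = −1.

-1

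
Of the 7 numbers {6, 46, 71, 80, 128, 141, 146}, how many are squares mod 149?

(6/149) = +1 → QR.
(46/149) = +1 → QR.
(71/149) = -1 → non-residue.
(80/149) = +1 → QR.
(128/149) = -1 → non-residue.
(141/149) = -1 → non-residue.
(146/149) = -1 → non-residue.
Total quadratic residues among the 7: 3.

3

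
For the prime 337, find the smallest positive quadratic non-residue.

(2/337) = +1, so 2 is a residue.
(3/337) = +1, so 3 is a residue.
(4/337) = +1, so 4 is a residue.
(5/337) = −1, so 5 is the smallest positive non-residue mod 337.

5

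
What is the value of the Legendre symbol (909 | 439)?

-1

Euler's criterion: (909/439) ≡ 31^219 (mod 439).
31^2 ≡ 83 (mod 439)
31^4 ≡ 304 (mod 439)
31^8 ≡ 226 (mod 439)
31^16 ≡ 152 (mod 439)
31^32 ≡ 276 (mod 439)
31^64 ≡ 229 (mod 439)
31^128 ≡ 200 (mod 439)
31^219 = 31^(128+64+16+8+2+1) ≡ 438 (mod 439).
Result is 438 ≡ −1, so (909/439) = −1.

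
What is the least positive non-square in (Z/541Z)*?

(2/541) = −1, so 2 is the smallest positive non-residue mod 541.

2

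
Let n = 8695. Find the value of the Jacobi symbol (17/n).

1

Reciprocity: 17 ≡ 1 and 8695 ≡ 3 (mod 4), so (17/8695) = +(8695/17).
Reduce top mod 17: now compute (8/17).
Pull out 2^3: since 17 ≡ 1 (mod 8), (2/17) = +1, so (2/17)^3 = +1.
Reached (1/17) = 1. Collecting the sign flips along the way, the symbol is +1.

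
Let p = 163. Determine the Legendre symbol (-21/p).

Euler's criterion: (-21/163) ≡ 142^81 (mod 163).
142^2 ≡ 115 (mod 163)
142^4 ≡ 22 (mod 163)
142^8 ≡ 158 (mod 163)
142^16 ≡ 25 (mod 163)
142^32 ≡ 136 (mod 163)
142^64 ≡ 77 (mod 163)
142^81 = 142^(64+16+1) ≡ 162 (mod 163).
Result is 162 ≡ −1, so (-21/163) = −1.

-1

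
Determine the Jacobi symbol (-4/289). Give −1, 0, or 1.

1

First reduce: -4 ≡ 285 (mod 289).
Reciprocity: 285 ≡ 1 and 289 ≡ 1 (mod 4), so (285/289) = +(289/285).
Reduce top mod 285: now compute (4/285).
Pull out 2^2: since 285 ≡ 5 (mod 8), (2/285) = -1, so (2/285)^2 = +1.
Reached (1/285) = 1. Collecting the sign flips along the way, the symbol is +1.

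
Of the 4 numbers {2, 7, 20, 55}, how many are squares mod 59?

2

(2/59) = -1 → non-residue.
(7/59) = +1 → QR.
(20/59) = +1 → QR.
(55/59) = -1 → non-residue.
Total quadratic residues among the 4: 2.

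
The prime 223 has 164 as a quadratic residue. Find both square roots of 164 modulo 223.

Since 223 ≡ 3 (mod 4), a square root of 164 is 164^((223+1)/4) = 164^56 mod 223.
Repeated squaring: 164^2≡136, 164^4≡210, 164^8≡169, 164^16≡17, 164^32≡66 (mod 223).
164^56 = 164^(32+16+8) ≡ 68 (mod 223).
Check: 68² = 4624 ≡ 164 (mod 223). The two roots are 68 and 155.

68, 155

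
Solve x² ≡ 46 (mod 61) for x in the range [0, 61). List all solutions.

61 ≡ 1 (mod 4), so we find a root by search.
Trying successive values, 30² = 900 ≡ 46 (mod 61). The other root is 61 − 30 = 31.

30, 31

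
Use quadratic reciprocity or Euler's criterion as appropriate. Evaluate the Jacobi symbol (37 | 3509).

Reciprocity: 37 ≡ 1 and 3509 ≡ 1 (mod 4), so (37/3509) = +(3509/37).
Reduce top mod 37: now compute (31/37).
Reciprocity: 31 ≡ 3 and 37 ≡ 1 (mod 4), so (31/37) = +(37/31).
Reduce top mod 31: now compute (6/31).
Pull out 2: since 31 ≡ 7 (mod 8), (2/31) = +1.
Reciprocity: 3 ≡ 3 and 31 ≡ 3 (mod 4), so (3/31) = −(31/3).
Reduce top mod 3: now compute (1/3).
Reached (1/3) = 1. Collecting the sign flips along the way, the symbol is -1.

-1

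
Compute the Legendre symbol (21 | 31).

Reciprocity: 21 ≡ 1 and 31 ≡ 3 (mod 4), so (21/31) = +(31/21).
Reduce top mod 21: now compute (10/21).
Pull out 2: since 21 ≡ 5 (mod 8), (2/21) = -1.
Reciprocity: 5 ≡ 1 and 21 ≡ 1 (mod 4), so (5/21) = +(21/5).
Reduce top mod 5: now compute (1/5).
Reached (1/5) = 1. Collecting the sign flips along the way, the symbol is -1.

-1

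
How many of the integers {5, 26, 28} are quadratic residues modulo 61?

(5/61) = +1 → QR.
(26/61) = -1 → non-residue.
(28/61) = -1 → non-residue.
Total quadratic residues among the 3: 1.

1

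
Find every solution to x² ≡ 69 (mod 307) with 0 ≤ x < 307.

88, 219

Since 307 ≡ 3 (mod 4), a square root of 69 is 69^((307+1)/4) = 69^77 mod 307.
Repeated squaring: 69^2≡156, 69^4≡83, 69^8≡135, 69^16≡112, 69^32≡264, 69^64≡7 (mod 307).
69^77 = 69^(64+8+4+1) ≡ 219 (mod 307).
Check: 219² = 47961 ≡ 69 (mod 307). The two roots are 88 and 219.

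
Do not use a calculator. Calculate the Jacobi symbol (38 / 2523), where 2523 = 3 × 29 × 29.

Pull out 2: since 2523 ≡ 3 (mod 8), (2/2523) = -1.
Reciprocity: 19 ≡ 3 and 2523 ≡ 3 (mod 4), so (19/2523) = −(2523/19).
Reduce top mod 19: now compute (15/19).
Reciprocity: 15 ≡ 3 and 19 ≡ 3 (mod 4), so (15/19) = −(19/15).
Reduce top mod 15: now compute (4/15).
Pull out 2^2: since 15 ≡ 7 (mod 8), (2/15) = +1, so (2/15)^2 = +1.
Reached (1/15) = 1. Collecting the sign flips along the way, the symbol is -1.

-1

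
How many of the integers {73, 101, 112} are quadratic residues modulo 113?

1

(73/113) = -1 → non-residue.
(101/113) = -1 → non-residue.
(112/113) = +1 → QR.
Total quadratic residues among the 3: 1.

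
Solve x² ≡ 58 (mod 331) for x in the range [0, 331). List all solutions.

148, 183

Since 331 ≡ 3 (mod 4), a square root of 58 is 58^((331+1)/4) = 58^83 mod 331.
Repeated squaring: 58^2≡54, 58^4≡268, 58^8≡328, 58^16≡9, 58^32≡81, 58^64≡272 (mod 331).
58^83 = 58^(64+16+2+1) ≡ 183 (mod 331).
Check: 183² = 33489 ≡ 58 (mod 331). The two roots are 148 and 183.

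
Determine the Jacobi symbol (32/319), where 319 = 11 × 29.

Pull out 2^5: since 319 ≡ 7 (mod 8), (2/319) = +1, so (2/319)^5 = +1.
Reached (1/319) = 1. Collecting the sign flips along the way, the symbol is +1.

1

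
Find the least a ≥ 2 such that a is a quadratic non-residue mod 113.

3

(2/113) = +1, so 2 is a residue.
(3/113) = −1, so 3 is the smallest positive non-residue mod 113.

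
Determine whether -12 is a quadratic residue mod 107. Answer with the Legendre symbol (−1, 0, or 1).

-1

First reduce: -12 ≡ 95 (mod 107).
Reciprocity: 95 ≡ 3 and 107 ≡ 3 (mod 4), so (95/107) = −(107/95).
Reduce top mod 95: now compute (12/95).
Pull out 2^2: since 95 ≡ 7 (mod 8), (2/95) = +1, so (2/95)^2 = +1.
Reciprocity: 3 ≡ 3 and 95 ≡ 3 (mod 4), so (3/95) = −(95/3).
Reduce top mod 3: now compute (2/3).
Pull out 2: since 3 ≡ 3 (mod 8), (2/3) = -1.
Reached (1/3) = 1. Collecting the sign flips along the way, the symbol is -1.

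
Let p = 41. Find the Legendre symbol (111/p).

-1

First reduce: 111 ≡ 29 (mod 41).
Reciprocity: 29 ≡ 1 and 41 ≡ 1 (mod 4), so (29/41) = +(41/29).
Reduce top mod 29: now compute (12/29).
Pull out 2^2: since 29 ≡ 5 (mod 8), (2/29) = -1, so (2/29)^2 = +1.
Reciprocity: 3 ≡ 3 and 29 ≡ 1 (mod 4), so (3/29) = +(29/3).
Reduce top mod 3: now compute (2/3).
Pull out 2: since 3 ≡ 3 (mod 8), (2/3) = -1.
Reached (1/3) = 1. Collecting the sign flips along the way, the symbol is -1.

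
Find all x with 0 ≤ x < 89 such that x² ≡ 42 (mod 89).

89 ≡ 1 (mod 4), so we find a root by search.
Trying successive values, 24² = 576 ≡ 42 (mod 89). The other root is 89 − 24 = 65.

24, 65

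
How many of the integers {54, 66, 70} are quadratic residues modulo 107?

0

(54/107) = -1 → non-residue.
(66/107) = -1 → non-residue.
(70/107) = -1 → non-residue.
Total quadratic residues among the 3: 0.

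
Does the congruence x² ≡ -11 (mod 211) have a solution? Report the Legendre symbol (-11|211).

First reduce: -11 ≡ 200 (mod 211).
Pull out 2^3: since 211 ≡ 3 (mod 8), (2/211) = -1, so (2/211)^3 = -1.
Reciprocity: 25 ≡ 1 and 211 ≡ 3 (mod 4), so (25/211) = +(211/25).
Reduce top mod 25: now compute (11/25).
Reciprocity: 11 ≡ 3 and 25 ≡ 1 (mod 4), so (11/25) = +(25/11).
Reduce top mod 11: now compute (3/11).
Reciprocity: 3 ≡ 3 and 11 ≡ 3 (mod 4), so (3/11) = −(11/3).
Reduce top mod 3: now compute (2/3).
Pull out 2: since 3 ≡ 3 (mod 8), (2/3) = -1.
Reached (1/3) = 1. Collecting the sign flips along the way, the symbol is -1.

-1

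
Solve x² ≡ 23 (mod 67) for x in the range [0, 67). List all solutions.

Since 67 ≡ 3 (mod 4), a square root of 23 is 23^((67+1)/4) = 23^17 mod 67.
Repeated squaring: 23^2≡60, 23^4≡49, 23^8≡56, 23^16≡54 (mod 67).
23^17 = 23^(16+1) ≡ 36 (mod 67).
Check: 36² = 1296 ≡ 23 (mod 67). The two roots are 31 and 36.

31, 36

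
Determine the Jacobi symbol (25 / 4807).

Reciprocity: 25 ≡ 1 and 4807 ≡ 3 (mod 4), so (25/4807) = +(4807/25).
Reduce top mod 25: now compute (7/25).
Reciprocity: 7 ≡ 3 and 25 ≡ 1 (mod 4), so (7/25) = +(25/7).
Reduce top mod 7: now compute (4/7).
Pull out 2^2: since 7 ≡ 7 (mod 8), (2/7) = +1, so (2/7)^2 = +1.
Reached (1/7) = 1. Collecting the sign flips along the way, the symbol is +1.

1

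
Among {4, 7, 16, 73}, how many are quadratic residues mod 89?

3

(4/89) = +1 → QR.
(7/89) = -1 → non-residue.
(16/89) = +1 → QR.
(73/89) = +1 → QR.
Total quadratic residues among the 4: 3.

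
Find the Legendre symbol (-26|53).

Euler's criterion: (-26/53) ≡ 27^26 (mod 53).
27^2 ≡ 40 (mod 53)
27^4 ≡ 10 (mod 53)
27^8 ≡ 47 (mod 53)
27^16 ≡ 36 (mod 53)
27^26 = 27^(16+8+2) ≡ 52 (mod 53).
Result is 52 ≡ −1, so (-26/53) = −1.

-1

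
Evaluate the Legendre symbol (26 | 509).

1

Euler's criterion: (26/509) ≡ 26^254 (mod 509).
26^2 ≡ 167 (mod 509)
26^4 ≡ 403 (mod 509)
26^8 ≡ 38 (mod 509)
26^16 ≡ 426 (mod 509)
26^32 ≡ 272 (mod 509)
26^64 ≡ 179 (mod 509)
26^128 ≡ 483 (mod 509)
26^254 = 26^(128+64+32+16+8+4+2) ≡ 1 (mod 509).
Result is 1, so (26/509) = 1.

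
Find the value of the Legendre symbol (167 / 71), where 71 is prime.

1

First reduce: 167 ≡ 25 (mod 71).
Reciprocity: 25 ≡ 1 and 71 ≡ 3 (mod 4), so (25/71) = +(71/25).
Reduce top mod 25: now compute (21/25).
Reciprocity: 21 ≡ 1 and 25 ≡ 1 (mod 4), so (21/25) = +(25/21).
Reduce top mod 21: now compute (4/21).
Pull out 2^2: since 21 ≡ 5 (mod 8), (2/21) = -1, so (2/21)^2 = +1.
Reached (1/21) = 1. Collecting the sign flips along the way, the symbol is +1.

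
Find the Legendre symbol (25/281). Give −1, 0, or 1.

Reciprocity: 25 ≡ 1 and 281 ≡ 1 (mod 4), so (25/281) = +(281/25).
Reduce top mod 25: now compute (6/25).
Pull out 2: since 25 ≡ 1 (mod 8), (2/25) = +1.
Reciprocity: 3 ≡ 3 and 25 ≡ 1 (mod 4), so (3/25) = +(25/3).
Reduce top mod 3: now compute (1/3).
Reached (1/3) = 1. Collecting the sign flips along the way, the symbol is +1.

1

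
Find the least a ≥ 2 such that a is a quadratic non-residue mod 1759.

3

(2/1759) = +1, so 2 is a residue.
(3/1759) = −1, so 3 is the smallest positive non-residue mod 1759.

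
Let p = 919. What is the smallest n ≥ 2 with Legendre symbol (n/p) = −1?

(2/919) = +1, so 2 is a residue.
(3/919) = −1, so 3 is the smallest positive non-residue mod 919.

3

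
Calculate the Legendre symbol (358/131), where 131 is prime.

Euler's criterion: (358/131) ≡ 96^65 (mod 131).
96^2 ≡ 46 (mod 131)
96^4 ≡ 20 (mod 131)
96^8 ≡ 7 (mod 131)
96^16 ≡ 49 (mod 131)
96^32 ≡ 43 (mod 131)
96^64 ≡ 15 (mod 131)
96^65 = 96^(64+1) ≡ 130 (mod 131).
Result is 130 ≡ −1, so (358/131) = −1.

-1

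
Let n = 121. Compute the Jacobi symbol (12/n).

1

Pull out 2^2: since 121 ≡ 1 (mod 8), (2/121) = +1, so (2/121)^2 = +1.
Reciprocity: 3 ≡ 3 and 121 ≡ 1 (mod 4), so (3/121) = +(121/3).
Reduce top mod 3: now compute (1/3).
Reached (1/3) = 1. Collecting the sign flips along the way, the symbol is +1.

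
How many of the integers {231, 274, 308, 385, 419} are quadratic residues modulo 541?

(231/541) = -1 → non-residue.
(274/541) = -1 → non-residue.
(308/541) = -1 → non-residue.
(385/541) = -1 → non-residue.
(419/541) = +1 → QR.
Total quadratic residues among the 5: 1.

1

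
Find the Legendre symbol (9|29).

Euler's criterion: (9/29) ≡ 9^14 (mod 29).
9^2 ≡ 23 (mod 29)
9^4 ≡ 7 (mod 29)
9^8 ≡ 20 (mod 29)
9^14 = 9^(8+4+2) ≡ 1 (mod 29).
Result is 1, so (9/29) = 1.

1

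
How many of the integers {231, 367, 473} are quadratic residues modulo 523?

2

(231/523) = -1 → non-residue.
(367/523) = +1 → QR.
(473/523) = +1 → QR.
Total quadratic residues among the 3: 2.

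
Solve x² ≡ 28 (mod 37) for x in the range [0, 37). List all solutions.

37 ≡ 1 (mod 4), so we find a root by search.
Trying successive values, 18² = 324 ≡ 28 (mod 37). The other root is 37 − 18 = 19.

18, 19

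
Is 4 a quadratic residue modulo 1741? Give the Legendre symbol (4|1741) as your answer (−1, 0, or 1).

1

Pull out 2^2: since 1741 ≡ 5 (mod 8), (2/1741) = -1, so (2/1741)^2 = +1.
Reached (1/1741) = 1. Collecting the sign flips along the way, the symbol is +1.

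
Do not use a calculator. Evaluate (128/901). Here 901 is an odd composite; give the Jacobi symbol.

Pull out 2^7: since 901 ≡ 5 (mod 8), (2/901) = -1, so (2/901)^7 = -1.
Reached (1/901) = 1. Collecting the sign flips along the way, the symbol is -1.

-1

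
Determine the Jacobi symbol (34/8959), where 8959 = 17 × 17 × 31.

Pull out 2: since 8959 ≡ 7 (mod 8), (2/8959) = +1.
Reciprocity: 17 ≡ 1 and 8959 ≡ 3 (mod 4), so (17/8959) = +(8959/17).
Reduce top mod 17: now compute (0/17).
Top reduces to 0: gcd > 1, so the symbol is 0.

0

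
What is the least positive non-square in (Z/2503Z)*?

3

(2/2503) = +1, so 2 is a residue.
(3/2503) = −1, so 3 is the smallest positive non-residue mod 2503.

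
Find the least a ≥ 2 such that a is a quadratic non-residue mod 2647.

(2/2647) = +1, so 2 is a residue.
(3/2647) = −1, so 3 is the smallest positive non-residue mod 2647.

3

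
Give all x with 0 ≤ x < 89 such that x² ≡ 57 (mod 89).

18, 71

89 ≡ 1 (mod 4), so we find a root by search.
Trying successive values, 18² = 324 ≡ 57 (mod 89). The other root is 89 − 18 = 71.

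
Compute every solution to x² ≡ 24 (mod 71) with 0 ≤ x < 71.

33, 38

Since 71 ≡ 3 (mod 4), a square root of 24 is 24^((71+1)/4) = 24^18 mod 71.
Repeated squaring: 24^2≡8, 24^4≡64, 24^8≡49, 24^16≡58 (mod 71).
24^18 = 24^(16+2) ≡ 38 (mod 71).
Check: 38² = 1444 ≡ 24 (mod 71). The two roots are 33 and 38.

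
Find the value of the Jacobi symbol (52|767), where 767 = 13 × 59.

Pull out 2^2: since 767 ≡ 7 (mod 8), (2/767) = +1, so (2/767)^2 = +1.
Reciprocity: 13 ≡ 1 and 767 ≡ 3 (mod 4), so (13/767) = +(767/13).
Reduce top mod 13: now compute (0/13).
Top reduces to 0: gcd > 1, so the symbol is 0.

0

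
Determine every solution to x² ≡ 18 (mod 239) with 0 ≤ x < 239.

58, 181

Since 239 ≡ 3 (mod 4), a square root of 18 is 18^((239+1)/4) = 18^60 mod 239.
Repeated squaring: 18^2≡85, 18^4≡55, 18^8≡157, 18^16≡32, 18^32≡68 (mod 239).
18^60 = 18^(32+16+8+4) ≡ 58 (mod 239).
Check: 58² = 3364 ≡ 18 (mod 239). The two roots are 58 and 181.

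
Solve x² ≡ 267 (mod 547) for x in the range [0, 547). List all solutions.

64, 483

Since 547 ≡ 3 (mod 4), a square root of 267 is 267^((547+1)/4) = 267^137 mod 547.
Repeated squaring: 267^2≡179, 267^4≡315, 267^8≡218, 267^16≡482, 267^32≡396, 267^64≡374, 267^128≡391 (mod 547).
267^137 = 267^(128+8+1) ≡ 64 (mod 547).
Check: 64² = 4096 ≡ 267 (mod 547). The two roots are 64 and 483.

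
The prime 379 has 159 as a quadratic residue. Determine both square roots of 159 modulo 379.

36, 343

Since 379 ≡ 3 (mod 4), a square root of 159 is 159^((379+1)/4) = 159^95 mod 379.
Repeated squaring: 159^2≡267, 159^4≡37, 159^8≡232, 159^16≡6, 159^32≡36, 159^64≡159 (mod 379).
159^95 = 159^(64+16+8+4+2+1) ≡ 36 (mod 379).
Check: 36² = 1296 ≡ 159 (mod 379). The two roots are 36 and 343.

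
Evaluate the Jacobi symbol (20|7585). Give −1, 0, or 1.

Pull out 2^2: since 7585 ≡ 1 (mod 8), (2/7585) = +1, so (2/7585)^2 = +1.
Reciprocity: 5 ≡ 1 and 7585 ≡ 1 (mod 4), so (5/7585) = +(7585/5).
Reduce top mod 5: now compute (0/5).
Top reduces to 0: gcd > 1, so the symbol is 0.

0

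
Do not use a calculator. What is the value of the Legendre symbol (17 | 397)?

Reciprocity: 17 ≡ 1 and 397 ≡ 1 (mod 4), so (17/397) = +(397/17).
Reduce top mod 17: now compute (6/17).
Pull out 2: since 17 ≡ 1 (mod 8), (2/17) = +1.
Reciprocity: 3 ≡ 3 and 17 ≡ 1 (mod 4), so (3/17) = +(17/3).
Reduce top mod 3: now compute (2/3).
Pull out 2: since 3 ≡ 3 (mod 8), (2/3) = -1.
Reached (1/3) = 1. Collecting the sign flips along the way, the symbol is -1.

-1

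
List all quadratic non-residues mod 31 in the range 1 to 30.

3,6,11,12,13,15,17,21,22,23,24,26,27,29,30

Square k = 1,…,15 (k and 31−k give the same square):
1²=1, 2²=4, 3²=9, 4²=16, 5²=25, 6²≡5, 7²≡18, 8²≡2, 9²≡19, 10²≡7, 11²≡28, 12²≡20, 13²≡14, 14²≡10, 15²≡8 (mod 31).
The residues are {1, 2, 4, 5, 7, 8, 9, 10, 14, 16, 18, 19, 20, 25, 28}; the non-residues are the remaining 15 nonzero classes.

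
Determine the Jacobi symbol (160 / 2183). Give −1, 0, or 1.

Pull out 2^5: since 2183 ≡ 7 (mod 8), (2/2183) = +1, so (2/2183)^5 = +1.
Reciprocity: 5 ≡ 1 and 2183 ≡ 3 (mod 4), so (5/2183) = +(2183/5).
Reduce top mod 5: now compute (3/5).
Reciprocity: 3 ≡ 3 and 5 ≡ 1 (mod 4), so (3/5) = +(5/3).
Reduce top mod 3: now compute (2/3).
Pull out 2: since 3 ≡ 3 (mod 8), (2/3) = -1.
Reached (1/3) = 1. Collecting the sign flips along the way, the symbol is -1.

-1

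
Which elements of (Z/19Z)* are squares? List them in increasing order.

Square k = 1,…,9 (k and 19−k give the same square):
1²=1, 2²=4, 3²=9, 4²=16, 5²≡6, 6²≡17, 7²≡11, 8²≡7, 9²≡5 (mod 19).
So the quadratic residues mod 19 are {1, 4, 5, 6, 7, 9, 11, 16, 17}.

1, 4, 5, 6, 7, 9, 11, 16, 17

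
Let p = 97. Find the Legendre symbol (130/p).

Euler's criterion: (130/97) ≡ 33^48 (mod 97).
33^2 ≡ 22 (mod 97)
33^4 ≡ 96 (mod 97)
33^8 ≡ 1 (mod 97)
33^16 ≡ 1 (mod 97)
33^32 ≡ 1 (mod 97)
33^48 = 33^(32+16) ≡ 1 (mod 97).
Result is 1, so (130/97) = 1.

1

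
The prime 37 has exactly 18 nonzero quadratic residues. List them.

Square k = 1,…,18 (k and 37−k give the same square):
1²=1, 2²=4, 3²=9, 4²=16, 5²=25, 6²=36, 7²≡12, 8²≡27, 9²≡7, 10²≡26, 11²≡10, 12²≡33, 13²≡21, 14²≡11, 15²≡3, 16²≡34, 17²≡30, 18²≡28 (mod 37).
So the quadratic residues mod 37 are {1, 3, 4, 7, 9, 10, 11, 12, 16, 21, 25, 26, 27, 28, 30, 33, 34, 36}.

1, 3, 4, 7, 9, 10, 11, 12, 16, 21, 25, 26, 27, 28, 30, 33, 34, 36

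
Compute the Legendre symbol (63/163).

Reciprocity: 63 ≡ 3 and 163 ≡ 3 (mod 4), so (63/163) = −(163/63).
Reduce top mod 63: now compute (37/63).
Reciprocity: 37 ≡ 1 and 63 ≡ 3 (mod 4), so (37/63) = +(63/37).
Reduce top mod 37: now compute (26/37).
Pull out 2: since 37 ≡ 5 (mod 8), (2/37) = -1.
Reciprocity: 13 ≡ 1 and 37 ≡ 1 (mod 4), so (13/37) = +(37/13).
Reduce top mod 13: now compute (11/13).
Reciprocity: 11 ≡ 3 and 13 ≡ 1 (mod 4), so (11/13) = +(13/11).
Reduce top mod 11: now compute (2/11).
Pull out 2: since 11 ≡ 3 (mod 8), (2/11) = -1.
Reached (1/11) = 1. Collecting the sign flips along the way, the symbol is -1.

-1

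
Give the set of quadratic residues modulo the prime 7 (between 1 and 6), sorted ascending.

1, 2, 4

Square k = 1,…,3 (k and 7−k give the same square):
1²=1, 2²=4, 3²≡2 (mod 7).
So the quadratic residues mod 7 are {1, 2, 4}.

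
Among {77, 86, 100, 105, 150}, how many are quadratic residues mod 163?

(77/163) = +1 → QR.
(86/163) = -1 → non-residue.
(100/163) = +1 → QR.
(105/163) = -1 → non-residue.
(150/163) = +1 → QR.
Total quadratic residues among the 5: 3.

3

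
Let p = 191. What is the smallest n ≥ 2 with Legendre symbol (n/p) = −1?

(2/191) = +1, so 2 is a residue.
(3/191) = +1, so 3 is a residue.
(4/191) = +1, so 4 is a residue.
(5/191) = +1, so 5 is a residue.
(6/191) = +1, so 6 is a residue.
(7/191) = −1, so 7 is the smallest positive non-residue mod 191.

7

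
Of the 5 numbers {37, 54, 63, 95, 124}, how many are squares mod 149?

5

(37/149) = +1 → QR.
(54/149) = +1 → QR.
(63/149) = +1 → QR.
(95/149) = +1 → QR.
(124/149) = +1 → QR.
Total quadratic residues among the 5: 5.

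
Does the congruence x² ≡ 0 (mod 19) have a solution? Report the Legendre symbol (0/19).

Top reduces to 0: gcd > 1, so the symbol is 0.

0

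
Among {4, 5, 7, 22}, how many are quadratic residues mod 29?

(4/29) = +1 → QR.
(5/29) = +1 → QR.
(7/29) = +1 → QR.
(22/29) = +1 → QR.
Total quadratic residues among the 4: 4.

4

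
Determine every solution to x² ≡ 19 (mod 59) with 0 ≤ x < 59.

Since 59 ≡ 3 (mod 4), a square root of 19 is 19^((59+1)/4) = 19^15 mod 59.
Repeated squaring: 19^2≡7, 19^4≡49, 19^8≡41 (mod 59).
19^15 = 19^(8+4+2+1) ≡ 45 (mod 59).
Check: 45² = 2025 ≡ 19 (mod 59). The two roots are 14 and 45.

14, 45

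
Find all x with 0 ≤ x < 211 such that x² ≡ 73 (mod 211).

101, 110

Since 211 ≡ 3 (mod 4), a square root of 73 is 73^((211+1)/4) = 73^53 mod 211.
Repeated squaring: 73^2≡54, 73^4≡173, 73^8≡178, 73^16≡34, 73^32≡101 (mod 211).
73^53 = 73^(32+16+4+1) ≡ 101 (mod 211).
Check: 101² = 10201 ≡ 73 (mod 211). The two roots are 101 and 110.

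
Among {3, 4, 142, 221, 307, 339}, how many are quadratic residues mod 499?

(3/499) = -1 → non-residue.
(4/499) = +1 → QR.
(142/499) = +1 → QR.
(221/499) = +1 → QR.
(307/499) = +1 → QR.
(339/499) = +1 → QR.
Total quadratic residues among the 6: 5.

5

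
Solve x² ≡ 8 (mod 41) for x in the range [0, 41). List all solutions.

7, 34

41 ≡ 1 (mod 4), so we find a root by search.
Trying successive values, 7² = 49 ≡ 8 (mod 41). The other root is 41 − 7 = 34.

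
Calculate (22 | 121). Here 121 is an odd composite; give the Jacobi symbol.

0

Pull out 2: since 121 ≡ 1 (mod 8), (2/121) = +1.
Reciprocity: 11 ≡ 3 and 121 ≡ 1 (mod 4), so (11/121) = +(121/11).
Reduce top mod 11: now compute (0/11).
Top reduces to 0: gcd > 1, so the symbol is 0.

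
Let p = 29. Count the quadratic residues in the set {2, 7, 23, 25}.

(2/29) = -1 → non-residue.
(7/29) = +1 → QR.
(23/29) = +1 → QR.
(25/29) = +1 → QR.
Total quadratic residues among the 4: 3.

3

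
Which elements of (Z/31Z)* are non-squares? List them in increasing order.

Square k = 1,…,15 (k and 31−k give the same square):
1²=1, 2²=4, 3²=9, 4²=16, 5²=25, 6²≡5, 7²≡18, 8²≡2, 9²≡19, 10²≡7, 11²≡28, 12²≡20, 13²≡14, 14²≡10, 15²≡8 (mod 31).
The residues are {1, 2, 4, 5, 7, 8, 9, 10, 14, 16, 18, 19, 20, 25, 28}; the non-residues are the remaining 15 nonzero classes.

3, 6, 11, 12, 13, 15, 17, 21, 22, 23, 24, 26, 27, 29, 30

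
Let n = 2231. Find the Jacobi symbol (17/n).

Reciprocity: 17 ≡ 1 and 2231 ≡ 3 (mod 4), so (17/2231) = +(2231/17).
Reduce top mod 17: now compute (4/17).
Pull out 2^2: since 17 ≡ 1 (mod 8), (2/17) = +1, so (2/17)^2 = +1.
Reached (1/17) = 1. Collecting the sign flips along the way, the symbol is +1.

1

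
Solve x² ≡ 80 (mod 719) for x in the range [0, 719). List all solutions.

240, 479

Since 719 ≡ 3 (mod 4), a square root of 80 is 80^((719+1)/4) = 80^180 mod 719.
Repeated squaring: 80^2≡648, 80^4≡8, 80^8≡64, 80^16≡501, 80^32≡70, 80^64≡586, 80^128≡433 (mod 719).
80^180 = 80^(128+32+16+4) ≡ 240 (mod 719).
Check: 240² = 57600 ≡ 80 (mod 719). The two roots are 240 and 479.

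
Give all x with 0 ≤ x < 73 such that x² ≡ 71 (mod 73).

73 ≡ 1 (mod 4), so we find a root by search.
Trying successive values, 12² = 144 ≡ 71 (mod 73). The other root is 73 − 12 = 61.

12, 61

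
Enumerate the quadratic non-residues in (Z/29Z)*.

Square k = 1,…,14 (k and 29−k give the same square):
1²=1, 2²=4, 3²=9, 4²=16, 5²=25, 6²≡7, 7²≡20, 8²≡6, 9²≡23, 10²≡13, 11²≡5, 12²≡28, 13²≡24, 14²≡22 (mod 29).
The residues are {1, 4, 5, 6, 7, 9, 13, 16, 20, 22, 23, 24, 25, 28}; the non-residues are the remaining 14 nonzero classes.

2 3 8 10 11 12 14 15 17 18 19 21 26 27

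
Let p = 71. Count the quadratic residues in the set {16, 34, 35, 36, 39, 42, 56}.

(16/71) = +1 → QR.
(34/71) = -1 → non-residue.
(35/71) = -1 → non-residue.
(36/71) = +1 → QR.
(39/71) = -1 → non-residue.
(42/71) = -1 → non-residue.
(56/71) = -1 → non-residue.
Total quadratic residues among the 7: 2.

2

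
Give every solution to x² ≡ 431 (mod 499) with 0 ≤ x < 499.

232, 267

Since 499 ≡ 3 (mod 4), a square root of 431 is 431^((499+1)/4) = 431^125 mod 499.
Repeated squaring: 431^2≡133, 431^4≡224, 431^8≡276, 431^16≡328, 431^32≡299, 431^64≡80 (mod 499).
431^125 = 431^(64+32+16+8+4+1) ≡ 267 (mod 499).
Check: 267² = 71289 ≡ 431 (mod 499). The two roots are 232 and 267.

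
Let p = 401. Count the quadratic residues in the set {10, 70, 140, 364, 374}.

(10/401) = +1 → QR.
(70/401) = +1 → QR.
(140/401) = +1 → QR.
(364/401) = -1 → non-residue.
(374/401) = -1 → non-residue.
Total quadratic residues among the 5: 3.

3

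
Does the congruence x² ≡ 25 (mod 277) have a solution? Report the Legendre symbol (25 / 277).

Reciprocity: 25 ≡ 1 and 277 ≡ 1 (mod 4), so (25/277) = +(277/25).
Reduce top mod 25: now compute (2/25).
Pull out 2: since 25 ≡ 1 (mod 8), (2/25) = +1.
Reached (1/25) = 1. Collecting the sign flips along the way, the symbol is +1.

1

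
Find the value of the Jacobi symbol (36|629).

Pull out 2^2: since 629 ≡ 5 (mod 8), (2/629) = -1, so (2/629)^2 = +1.
Reciprocity: 9 ≡ 1 and 629 ≡ 1 (mod 4), so (9/629) = +(629/9).
Reduce top mod 9: now compute (8/9).
Pull out 2^3: since 9 ≡ 1 (mod 8), (2/9) = +1, so (2/9)^3 = +1.
Reached (1/9) = 1. Collecting the sign flips along the way, the symbol is +1.

1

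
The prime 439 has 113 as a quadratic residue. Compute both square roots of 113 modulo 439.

119, 320

Since 439 ≡ 3 (mod 4), a square root of 113 is 113^((439+1)/4) = 113^110 mod 439.
Repeated squaring: 113^2≡38, 113^4≡127, 113^8≡325, 113^16≡265, 113^32≡424, 113^64≡225 (mod 439).
113^110 = 113^(64+32+8+4+2) ≡ 320 (mod 439).
Check: 320² = 102400 ≡ 113 (mod 439). The two roots are 119 and 320.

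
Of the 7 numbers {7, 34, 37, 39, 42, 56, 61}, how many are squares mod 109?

(7/109) = +1 → QR.
(34/109) = +1 → QR.
(37/109) = -1 → non-residue.
(39/109) = -1 → non-residue.
(42/109) = -1 → non-residue.
(56/109) = -1 → non-residue.
(61/109) = +1 → QR.
Total quadratic residues among the 7: 3.

3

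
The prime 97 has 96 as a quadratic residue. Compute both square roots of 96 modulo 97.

97 ≡ 1 (mod 4), so we find a root by search.
Trying successive values, 22² = 484 ≡ 96 (mod 97). The other root is 97 − 22 = 75.

22, 75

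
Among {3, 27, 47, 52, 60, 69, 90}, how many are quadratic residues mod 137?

2

(3/137) = -1 → non-residue.
(27/137) = -1 → non-residue.
(47/137) = -1 → non-residue.
(52/137) = -1 → non-residue.
(60/137) = +1 → QR.
(69/137) = +1 → QR.
(90/137) = -1 → non-residue.
Total quadratic residues among the 7: 2.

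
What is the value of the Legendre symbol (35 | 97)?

Euler's criterion: (35/97) ≡ 35^48 (mod 97).
35^2 ≡ 61 (mod 97)
35^4 ≡ 35 (mod 97)
35^8 ≡ 61 (mod 97)
35^16 ≡ 35 (mod 97)
35^32 ≡ 61 (mod 97)
35^48 = 35^(32+16) ≡ 1 (mod 97).
Result is 1, so (35/97) = 1.

1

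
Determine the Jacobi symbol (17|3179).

0

Reciprocity: 17 ≡ 1 and 3179 ≡ 3 (mod 4), so (17/3179) = +(3179/17).
Reduce top mod 17: now compute (0/17).
Top reduces to 0: gcd > 1, so the symbol is 0.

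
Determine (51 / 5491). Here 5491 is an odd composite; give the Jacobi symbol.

0

Reciprocity: 51 ≡ 3 and 5491 ≡ 3 (mod 4), so (51/5491) = −(5491/51).
Reduce top mod 51: now compute (34/51).
Pull out 2: since 51 ≡ 3 (mod 8), (2/51) = -1.
Reciprocity: 17 ≡ 1 and 51 ≡ 3 (mod 4), so (17/51) = +(51/17).
Reduce top mod 17: now compute (0/17).
Top reduces to 0: gcd > 1, so the symbol is 0.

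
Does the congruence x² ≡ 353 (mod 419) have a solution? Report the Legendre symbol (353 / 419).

Reciprocity: 353 ≡ 1 and 419 ≡ 3 (mod 4), so (353/419) = +(419/353).
Reduce top mod 353: now compute (66/353).
Pull out 2: since 353 ≡ 1 (mod 8), (2/353) = +1.
Reciprocity: 33 ≡ 1 and 353 ≡ 1 (mod 4), so (33/353) = +(353/33).
Reduce top mod 33: now compute (23/33).
Reciprocity: 23 ≡ 3 and 33 ≡ 1 (mod 4), so (23/33) = +(33/23).
Reduce top mod 23: now compute (10/23).
Pull out 2: since 23 ≡ 7 (mod 8), (2/23) = +1.
Reciprocity: 5 ≡ 1 and 23 ≡ 3 (mod 4), so (5/23) = +(23/5).
Reduce top mod 5: now compute (3/5).
Reciprocity: 3 ≡ 3 and 5 ≡ 1 (mod 4), so (3/5) = +(5/3).
Reduce top mod 3: now compute (2/3).
Pull out 2: since 3 ≡ 3 (mod 8), (2/3) = -1.
Reached (1/3) = 1. Collecting the sign flips along the way, the symbol is -1.

-1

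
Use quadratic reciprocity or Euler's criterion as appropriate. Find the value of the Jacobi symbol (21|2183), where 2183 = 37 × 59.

Reciprocity: 21 ≡ 1 and 2183 ≡ 3 (mod 4), so (21/2183) = +(2183/21).
Reduce top mod 21: now compute (20/21).
Pull out 2^2: since 21 ≡ 5 (mod 8), (2/21) = -1, so (2/21)^2 = +1.
Reciprocity: 5 ≡ 1 and 21 ≡ 1 (mod 4), so (5/21) = +(21/5).
Reduce top mod 5: now compute (1/5).
Reached (1/5) = 1. Collecting the sign flips along the way, the symbol is +1.

1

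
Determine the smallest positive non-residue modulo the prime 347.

(2/347) = −1, so 2 is the smallest positive non-residue mod 347.

2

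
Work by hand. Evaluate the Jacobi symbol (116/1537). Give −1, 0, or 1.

Pull out 2^2: since 1537 ≡ 1 (mod 8), (2/1537) = +1, so (2/1537)^2 = +1.
Reciprocity: 29 ≡ 1 and 1537 ≡ 1 (mod 4), so (29/1537) = +(1537/29).
Reduce top mod 29: now compute (0/29).
Top reduces to 0: gcd > 1, so the symbol is 0.

0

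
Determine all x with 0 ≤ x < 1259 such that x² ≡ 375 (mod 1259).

435, 824

Since 1259 ≡ 3 (mod 4), a square root of 375 is 375^((1259+1)/4) = 375^315 mod 1259.
Repeated squaring: 375^2≡876, 375^4≡645, 375^8≡555, 375^16≡829, 375^32≡1086, 375^64≡972, 375^128≡534, 375^256≡622 (mod 1259).
375^315 = 375^(256+32+16+8+2+1) ≡ 824 (mod 1259).
Check: 824² = 678976 ≡ 375 (mod 1259). The two roots are 435 and 824.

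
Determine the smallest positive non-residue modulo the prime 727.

(2/727) = +1, so 2 is a residue.
(3/727) = −1, so 3 is the smallest positive non-residue mod 727.

3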